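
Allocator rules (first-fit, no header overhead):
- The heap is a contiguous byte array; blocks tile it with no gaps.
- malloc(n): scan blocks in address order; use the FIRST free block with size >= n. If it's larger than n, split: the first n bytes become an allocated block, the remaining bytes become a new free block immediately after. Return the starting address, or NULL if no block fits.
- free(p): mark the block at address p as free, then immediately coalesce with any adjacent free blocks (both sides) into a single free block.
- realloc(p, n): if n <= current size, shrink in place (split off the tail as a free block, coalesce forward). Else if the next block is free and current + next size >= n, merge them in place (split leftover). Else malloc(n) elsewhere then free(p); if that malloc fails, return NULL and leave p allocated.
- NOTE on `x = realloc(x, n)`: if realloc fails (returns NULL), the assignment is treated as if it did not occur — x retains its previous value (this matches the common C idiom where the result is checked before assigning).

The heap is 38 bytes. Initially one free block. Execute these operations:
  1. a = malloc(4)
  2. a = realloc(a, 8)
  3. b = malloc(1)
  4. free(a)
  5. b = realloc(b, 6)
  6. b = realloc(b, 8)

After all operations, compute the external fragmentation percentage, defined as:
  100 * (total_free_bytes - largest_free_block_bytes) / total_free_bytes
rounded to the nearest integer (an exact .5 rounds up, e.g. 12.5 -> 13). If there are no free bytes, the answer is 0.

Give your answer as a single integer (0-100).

Answer: 27

Derivation:
Op 1: a = malloc(4) -> a = 0; heap: [0-3 ALLOC][4-37 FREE]
Op 2: a = realloc(a, 8) -> a = 0; heap: [0-7 ALLOC][8-37 FREE]
Op 3: b = malloc(1) -> b = 8; heap: [0-7 ALLOC][8-8 ALLOC][9-37 FREE]
Op 4: free(a) -> (freed a); heap: [0-7 FREE][8-8 ALLOC][9-37 FREE]
Op 5: b = realloc(b, 6) -> b = 8; heap: [0-7 FREE][8-13 ALLOC][14-37 FREE]
Op 6: b = realloc(b, 8) -> b = 8; heap: [0-7 FREE][8-15 ALLOC][16-37 FREE]
Free blocks: [8 22] total_free=30 largest=22 -> 100*(30-22)/30 = 800/30 ≈ 26.667 -> rounds to 27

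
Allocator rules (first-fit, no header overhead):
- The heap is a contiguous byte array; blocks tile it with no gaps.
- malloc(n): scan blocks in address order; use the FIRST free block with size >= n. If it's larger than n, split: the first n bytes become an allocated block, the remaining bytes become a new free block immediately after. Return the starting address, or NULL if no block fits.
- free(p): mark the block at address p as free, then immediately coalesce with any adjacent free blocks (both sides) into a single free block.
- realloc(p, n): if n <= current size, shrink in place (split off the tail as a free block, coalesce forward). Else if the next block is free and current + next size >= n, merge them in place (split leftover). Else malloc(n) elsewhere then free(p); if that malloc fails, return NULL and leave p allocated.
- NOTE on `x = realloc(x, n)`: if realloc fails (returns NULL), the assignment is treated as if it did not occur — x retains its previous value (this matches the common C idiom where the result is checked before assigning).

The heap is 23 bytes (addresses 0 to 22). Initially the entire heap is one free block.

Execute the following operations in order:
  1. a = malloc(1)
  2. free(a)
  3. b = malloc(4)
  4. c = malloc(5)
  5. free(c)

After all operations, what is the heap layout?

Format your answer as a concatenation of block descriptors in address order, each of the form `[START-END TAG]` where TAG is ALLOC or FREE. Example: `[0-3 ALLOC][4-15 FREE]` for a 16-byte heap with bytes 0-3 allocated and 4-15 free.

Op 1: a = malloc(1) -> a = 0; heap: [0-0 ALLOC][1-22 FREE]
Op 2: free(a) -> (freed a); heap: [0-22 FREE]
Op 3: b = malloc(4) -> b = 0; heap: [0-3 ALLOC][4-22 FREE]
Op 4: c = malloc(5) -> c = 4; heap: [0-3 ALLOC][4-8 ALLOC][9-22 FREE]
Op 5: free(c) -> (freed c); heap: [0-3 ALLOC][4-22 FREE]

Answer: [0-3 ALLOC][4-22 FREE]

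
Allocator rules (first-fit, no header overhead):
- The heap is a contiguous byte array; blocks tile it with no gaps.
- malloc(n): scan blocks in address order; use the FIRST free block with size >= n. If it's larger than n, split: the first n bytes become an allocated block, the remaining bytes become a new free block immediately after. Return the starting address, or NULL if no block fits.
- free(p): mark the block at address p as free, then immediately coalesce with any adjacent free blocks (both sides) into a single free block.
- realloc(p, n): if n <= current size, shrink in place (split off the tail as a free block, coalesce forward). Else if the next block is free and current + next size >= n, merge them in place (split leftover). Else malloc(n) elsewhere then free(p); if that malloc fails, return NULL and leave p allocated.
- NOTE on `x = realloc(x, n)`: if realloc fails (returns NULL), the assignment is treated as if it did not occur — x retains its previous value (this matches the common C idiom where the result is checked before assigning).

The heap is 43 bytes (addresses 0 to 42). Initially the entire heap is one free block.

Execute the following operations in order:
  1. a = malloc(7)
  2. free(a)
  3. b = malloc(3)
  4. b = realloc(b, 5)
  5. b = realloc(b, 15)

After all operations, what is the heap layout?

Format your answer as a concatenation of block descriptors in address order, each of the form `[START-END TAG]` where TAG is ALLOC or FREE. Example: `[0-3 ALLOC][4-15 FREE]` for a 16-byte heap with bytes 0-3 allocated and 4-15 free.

Op 1: a = malloc(7) -> a = 0; heap: [0-6 ALLOC][7-42 FREE]
Op 2: free(a) -> (freed a); heap: [0-42 FREE]
Op 3: b = malloc(3) -> b = 0; heap: [0-2 ALLOC][3-42 FREE]
Op 4: b = realloc(b, 5) -> b = 0; heap: [0-4 ALLOC][5-42 FREE]
Op 5: b = realloc(b, 15) -> b = 0; heap: [0-14 ALLOC][15-42 FREE]

Answer: [0-14 ALLOC][15-42 FREE]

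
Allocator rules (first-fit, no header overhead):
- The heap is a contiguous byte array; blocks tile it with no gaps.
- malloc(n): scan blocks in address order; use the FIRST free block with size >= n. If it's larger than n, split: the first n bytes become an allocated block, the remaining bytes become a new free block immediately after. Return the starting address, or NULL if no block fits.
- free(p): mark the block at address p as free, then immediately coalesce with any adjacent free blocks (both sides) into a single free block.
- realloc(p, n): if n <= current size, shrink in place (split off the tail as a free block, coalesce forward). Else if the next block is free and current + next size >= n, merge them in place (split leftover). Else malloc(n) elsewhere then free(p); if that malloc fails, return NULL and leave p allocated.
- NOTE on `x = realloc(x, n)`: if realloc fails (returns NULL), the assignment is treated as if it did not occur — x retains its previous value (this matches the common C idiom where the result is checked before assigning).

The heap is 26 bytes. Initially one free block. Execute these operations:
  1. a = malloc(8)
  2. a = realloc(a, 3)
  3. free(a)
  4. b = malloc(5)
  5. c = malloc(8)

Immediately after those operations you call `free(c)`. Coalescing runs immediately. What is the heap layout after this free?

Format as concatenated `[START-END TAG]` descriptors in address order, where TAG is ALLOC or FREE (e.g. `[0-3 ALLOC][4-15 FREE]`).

Answer: [0-4 ALLOC][5-25 FREE]

Derivation:
Op 1: a = malloc(8) -> a = 0; heap: [0-7 ALLOC][8-25 FREE]
Op 2: a = realloc(a, 3) -> a = 0; heap: [0-2 ALLOC][3-25 FREE]
Op 3: free(a) -> (freed a); heap: [0-25 FREE]
Op 4: b = malloc(5) -> b = 0; heap: [0-4 ALLOC][5-25 FREE]
Op 5: c = malloc(8) -> c = 5; heap: [0-4 ALLOC][5-12 ALLOC][13-25 FREE]
free(c): c = 5 -> block [5-12 ALLOC]; mark free, coalesce with adjacent free neighbors -> [0-4 ALLOC][5-25 FREE]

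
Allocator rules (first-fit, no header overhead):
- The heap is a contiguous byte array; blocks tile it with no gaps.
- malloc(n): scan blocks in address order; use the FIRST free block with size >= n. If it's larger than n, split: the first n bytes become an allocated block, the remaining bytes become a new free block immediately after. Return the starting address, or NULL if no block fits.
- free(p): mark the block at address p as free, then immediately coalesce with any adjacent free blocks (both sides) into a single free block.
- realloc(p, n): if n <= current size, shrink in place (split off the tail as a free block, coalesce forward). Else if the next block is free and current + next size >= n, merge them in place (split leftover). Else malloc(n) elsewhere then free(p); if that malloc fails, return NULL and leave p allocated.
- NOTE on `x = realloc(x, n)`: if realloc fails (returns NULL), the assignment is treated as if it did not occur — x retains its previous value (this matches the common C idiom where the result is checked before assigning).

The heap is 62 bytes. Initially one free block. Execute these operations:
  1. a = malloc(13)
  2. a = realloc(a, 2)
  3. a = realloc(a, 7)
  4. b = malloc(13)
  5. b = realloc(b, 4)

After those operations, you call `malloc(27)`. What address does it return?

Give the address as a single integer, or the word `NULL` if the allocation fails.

Op 1: a = malloc(13) -> a = 0; heap: [0-12 ALLOC][13-61 FREE]
Op 2: a = realloc(a, 2) -> a = 0; heap: [0-1 ALLOC][2-61 FREE]
Op 3: a = realloc(a, 7) -> a = 0; heap: [0-6 ALLOC][7-61 FREE]
Op 4: b = malloc(13) -> b = 7; heap: [0-6 ALLOC][7-19 ALLOC][20-61 FREE]
Op 5: b = realloc(b, 4) -> b = 7; heap: [0-6 ALLOC][7-10 ALLOC][11-61 FREE]
malloc(27): first-fit scan over [0-6 ALLOC][7-10 ALLOC][11-61 FREE] -> 11

Answer: 11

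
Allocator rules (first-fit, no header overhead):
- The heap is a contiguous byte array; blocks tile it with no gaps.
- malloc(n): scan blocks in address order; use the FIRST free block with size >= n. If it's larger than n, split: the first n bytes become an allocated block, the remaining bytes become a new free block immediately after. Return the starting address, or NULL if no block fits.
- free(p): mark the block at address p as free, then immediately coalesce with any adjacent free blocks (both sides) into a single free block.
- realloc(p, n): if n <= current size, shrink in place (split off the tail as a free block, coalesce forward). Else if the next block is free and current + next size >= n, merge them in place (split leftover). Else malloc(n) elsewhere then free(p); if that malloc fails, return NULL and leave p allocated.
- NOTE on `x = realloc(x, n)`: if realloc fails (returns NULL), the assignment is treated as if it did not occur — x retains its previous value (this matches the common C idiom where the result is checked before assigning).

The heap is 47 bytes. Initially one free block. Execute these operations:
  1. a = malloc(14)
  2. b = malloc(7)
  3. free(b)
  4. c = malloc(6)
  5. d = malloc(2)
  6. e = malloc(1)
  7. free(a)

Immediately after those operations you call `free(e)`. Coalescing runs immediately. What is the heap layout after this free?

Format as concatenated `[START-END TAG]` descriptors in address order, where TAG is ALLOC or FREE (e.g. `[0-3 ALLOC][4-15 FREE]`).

Answer: [0-13 FREE][14-19 ALLOC][20-21 ALLOC][22-46 FREE]

Derivation:
Op 1: a = malloc(14) -> a = 0; heap: [0-13 ALLOC][14-46 FREE]
Op 2: b = malloc(7) -> b = 14; heap: [0-13 ALLOC][14-20 ALLOC][21-46 FREE]
Op 3: free(b) -> (freed b); heap: [0-13 ALLOC][14-46 FREE]
Op 4: c = malloc(6) -> c = 14; heap: [0-13 ALLOC][14-19 ALLOC][20-46 FREE]
Op 5: d = malloc(2) -> d = 20; heap: [0-13 ALLOC][14-19 ALLOC][20-21 ALLOC][22-46 FREE]
Op 6: e = malloc(1) -> e = 22; heap: [0-13 ALLOC][14-19 ALLOC][20-21 ALLOC][22-22 ALLOC][23-46 FREE]
Op 7: free(a) -> (freed a); heap: [0-13 FREE][14-19 ALLOC][20-21 ALLOC][22-22 ALLOC][23-46 FREE]
free(e): e = 22 -> block [22-22 ALLOC]; mark free, coalesce with adjacent free neighbors -> [0-13 FREE][14-19 ALLOC][20-21 ALLOC][22-46 FREE]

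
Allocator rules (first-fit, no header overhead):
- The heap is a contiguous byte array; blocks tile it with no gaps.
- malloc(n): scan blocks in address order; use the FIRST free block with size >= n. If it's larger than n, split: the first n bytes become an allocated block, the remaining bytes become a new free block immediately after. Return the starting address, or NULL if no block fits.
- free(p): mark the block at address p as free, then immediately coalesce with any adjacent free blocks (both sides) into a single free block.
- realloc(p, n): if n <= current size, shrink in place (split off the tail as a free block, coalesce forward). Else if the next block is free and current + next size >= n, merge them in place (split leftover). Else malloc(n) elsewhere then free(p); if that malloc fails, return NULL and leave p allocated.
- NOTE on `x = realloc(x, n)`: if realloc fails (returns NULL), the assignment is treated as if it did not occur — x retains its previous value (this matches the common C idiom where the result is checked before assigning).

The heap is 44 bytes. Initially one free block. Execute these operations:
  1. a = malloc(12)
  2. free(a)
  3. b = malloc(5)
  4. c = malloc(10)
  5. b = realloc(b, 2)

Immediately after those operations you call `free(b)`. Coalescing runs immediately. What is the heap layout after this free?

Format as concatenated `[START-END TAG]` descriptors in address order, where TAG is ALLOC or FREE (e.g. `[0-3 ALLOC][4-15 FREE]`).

Op 1: a = malloc(12) -> a = 0; heap: [0-11 ALLOC][12-43 FREE]
Op 2: free(a) -> (freed a); heap: [0-43 FREE]
Op 3: b = malloc(5) -> b = 0; heap: [0-4 ALLOC][5-43 FREE]
Op 4: c = malloc(10) -> c = 5; heap: [0-4 ALLOC][5-14 ALLOC][15-43 FREE]
Op 5: b = realloc(b, 2) -> b = 0; heap: [0-1 ALLOC][2-4 FREE][5-14 ALLOC][15-43 FREE]
free(b): b = 0 -> block [0-1 ALLOC]; mark free, coalesce with adjacent free neighbors -> [0-4 FREE][5-14 ALLOC][15-43 FREE]

Answer: [0-4 FREE][5-14 ALLOC][15-43 FREE]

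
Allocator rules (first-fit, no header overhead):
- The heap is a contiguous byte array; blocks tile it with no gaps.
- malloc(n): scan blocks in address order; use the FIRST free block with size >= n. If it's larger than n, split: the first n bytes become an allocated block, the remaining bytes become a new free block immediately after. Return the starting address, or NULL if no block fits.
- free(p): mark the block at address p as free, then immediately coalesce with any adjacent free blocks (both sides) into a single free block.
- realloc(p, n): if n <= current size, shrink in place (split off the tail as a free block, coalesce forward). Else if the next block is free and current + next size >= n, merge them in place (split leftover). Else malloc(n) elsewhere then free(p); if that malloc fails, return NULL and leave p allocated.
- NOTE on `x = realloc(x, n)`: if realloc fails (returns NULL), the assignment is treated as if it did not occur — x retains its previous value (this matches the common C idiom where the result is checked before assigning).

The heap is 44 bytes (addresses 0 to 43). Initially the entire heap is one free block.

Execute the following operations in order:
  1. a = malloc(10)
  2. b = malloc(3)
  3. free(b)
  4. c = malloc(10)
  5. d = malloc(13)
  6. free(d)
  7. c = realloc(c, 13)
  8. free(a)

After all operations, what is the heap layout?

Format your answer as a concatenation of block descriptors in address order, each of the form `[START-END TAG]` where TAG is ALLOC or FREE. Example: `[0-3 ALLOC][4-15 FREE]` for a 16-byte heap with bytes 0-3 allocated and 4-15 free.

Answer: [0-9 FREE][10-22 ALLOC][23-43 FREE]

Derivation:
Op 1: a = malloc(10) -> a = 0; heap: [0-9 ALLOC][10-43 FREE]
Op 2: b = malloc(3) -> b = 10; heap: [0-9 ALLOC][10-12 ALLOC][13-43 FREE]
Op 3: free(b) -> (freed b); heap: [0-9 ALLOC][10-43 FREE]
Op 4: c = malloc(10) -> c = 10; heap: [0-9 ALLOC][10-19 ALLOC][20-43 FREE]
Op 5: d = malloc(13) -> d = 20; heap: [0-9 ALLOC][10-19 ALLOC][20-32 ALLOC][33-43 FREE]
Op 6: free(d) -> (freed d); heap: [0-9 ALLOC][10-19 ALLOC][20-43 FREE]
Op 7: c = realloc(c, 13) -> c = 10; heap: [0-9 ALLOC][10-22 ALLOC][23-43 FREE]
Op 8: free(a) -> (freed a); heap: [0-9 FREE][10-22 ALLOC][23-43 FREE]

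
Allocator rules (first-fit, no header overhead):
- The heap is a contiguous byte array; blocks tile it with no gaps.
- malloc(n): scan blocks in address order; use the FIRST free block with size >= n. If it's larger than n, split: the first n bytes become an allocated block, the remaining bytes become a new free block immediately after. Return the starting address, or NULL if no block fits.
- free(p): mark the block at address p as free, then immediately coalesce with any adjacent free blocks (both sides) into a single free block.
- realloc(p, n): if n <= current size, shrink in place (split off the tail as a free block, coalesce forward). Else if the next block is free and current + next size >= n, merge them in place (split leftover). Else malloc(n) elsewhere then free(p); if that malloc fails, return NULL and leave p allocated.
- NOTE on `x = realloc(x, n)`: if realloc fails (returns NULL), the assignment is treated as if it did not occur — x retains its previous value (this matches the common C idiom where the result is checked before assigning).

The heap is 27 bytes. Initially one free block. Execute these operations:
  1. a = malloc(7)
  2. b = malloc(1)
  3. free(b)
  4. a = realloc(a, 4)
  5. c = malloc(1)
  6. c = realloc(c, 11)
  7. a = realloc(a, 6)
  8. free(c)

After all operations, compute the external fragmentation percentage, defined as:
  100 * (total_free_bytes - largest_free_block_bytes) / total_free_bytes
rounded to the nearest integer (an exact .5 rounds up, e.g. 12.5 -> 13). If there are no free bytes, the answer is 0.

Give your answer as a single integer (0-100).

Op 1: a = malloc(7) -> a = 0; heap: [0-6 ALLOC][7-26 FREE]
Op 2: b = malloc(1) -> b = 7; heap: [0-6 ALLOC][7-7 ALLOC][8-26 FREE]
Op 3: free(b) -> (freed b); heap: [0-6 ALLOC][7-26 FREE]
Op 4: a = realloc(a, 4) -> a = 0; heap: [0-3 ALLOC][4-26 FREE]
Op 5: c = malloc(1) -> c = 4; heap: [0-3 ALLOC][4-4 ALLOC][5-26 FREE]
Op 6: c = realloc(c, 11) -> c = 4; heap: [0-3 ALLOC][4-14 ALLOC][15-26 FREE]
Op 7: a = realloc(a, 6) -> a = 15; heap: [0-3 FREE][4-14 ALLOC][15-20 ALLOC][21-26 FREE]
Op 8: free(c) -> (freed c); heap: [0-14 FREE][15-20 ALLOC][21-26 FREE]
Free blocks: [15 6] total_free=21 largest=15 -> 100*(21-15)/21 = 600/21 ≈ 28.571 -> rounds to 29

Answer: 29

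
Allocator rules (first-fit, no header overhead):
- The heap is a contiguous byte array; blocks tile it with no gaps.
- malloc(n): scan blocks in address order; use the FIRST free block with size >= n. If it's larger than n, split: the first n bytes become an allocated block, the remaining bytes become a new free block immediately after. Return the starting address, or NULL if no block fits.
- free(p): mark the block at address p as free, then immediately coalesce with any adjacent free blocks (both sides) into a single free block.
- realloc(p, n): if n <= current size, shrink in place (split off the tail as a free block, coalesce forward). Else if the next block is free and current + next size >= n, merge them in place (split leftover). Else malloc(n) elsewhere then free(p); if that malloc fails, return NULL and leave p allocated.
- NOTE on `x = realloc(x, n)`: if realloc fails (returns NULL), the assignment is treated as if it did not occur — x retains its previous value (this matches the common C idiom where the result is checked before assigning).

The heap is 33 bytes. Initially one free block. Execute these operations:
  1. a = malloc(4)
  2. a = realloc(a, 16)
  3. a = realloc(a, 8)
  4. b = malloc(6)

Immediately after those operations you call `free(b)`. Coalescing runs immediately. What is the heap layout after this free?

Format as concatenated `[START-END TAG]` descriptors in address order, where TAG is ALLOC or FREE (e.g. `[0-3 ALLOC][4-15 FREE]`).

Op 1: a = malloc(4) -> a = 0; heap: [0-3 ALLOC][4-32 FREE]
Op 2: a = realloc(a, 16) -> a = 0; heap: [0-15 ALLOC][16-32 FREE]
Op 3: a = realloc(a, 8) -> a = 0; heap: [0-7 ALLOC][8-32 FREE]
Op 4: b = malloc(6) -> b = 8; heap: [0-7 ALLOC][8-13 ALLOC][14-32 FREE]
free(b): b = 8 -> block [8-13 ALLOC]; mark free, coalesce with adjacent free neighbors -> [0-7 ALLOC][8-32 FREE]

Answer: [0-7 ALLOC][8-32 FREE]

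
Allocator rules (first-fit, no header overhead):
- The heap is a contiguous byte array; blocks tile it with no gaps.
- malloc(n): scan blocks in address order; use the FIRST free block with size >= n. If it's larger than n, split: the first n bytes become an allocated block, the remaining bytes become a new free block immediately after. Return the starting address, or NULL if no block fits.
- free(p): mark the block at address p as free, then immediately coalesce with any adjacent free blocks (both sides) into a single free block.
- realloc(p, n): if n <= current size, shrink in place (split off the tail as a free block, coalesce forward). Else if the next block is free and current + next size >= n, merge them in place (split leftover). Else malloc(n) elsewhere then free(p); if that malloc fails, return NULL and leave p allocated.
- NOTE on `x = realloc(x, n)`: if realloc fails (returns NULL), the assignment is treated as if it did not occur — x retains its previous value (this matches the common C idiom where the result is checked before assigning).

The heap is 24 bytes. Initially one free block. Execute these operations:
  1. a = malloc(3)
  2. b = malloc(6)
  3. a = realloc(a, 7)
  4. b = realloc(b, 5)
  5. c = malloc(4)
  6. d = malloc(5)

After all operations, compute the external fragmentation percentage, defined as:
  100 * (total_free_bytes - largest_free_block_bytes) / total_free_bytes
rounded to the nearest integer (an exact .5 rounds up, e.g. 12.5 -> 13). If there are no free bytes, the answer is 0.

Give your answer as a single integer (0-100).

Op 1: a = malloc(3) -> a = 0; heap: [0-2 ALLOC][3-23 FREE]
Op 2: b = malloc(6) -> b = 3; heap: [0-2 ALLOC][3-8 ALLOC][9-23 FREE]
Op 3: a = realloc(a, 7) -> a = 9; heap: [0-2 FREE][3-8 ALLOC][9-15 ALLOC][16-23 FREE]
Op 4: b = realloc(b, 5) -> b = 3; heap: [0-2 FREE][3-7 ALLOC][8-8 FREE][9-15 ALLOC][16-23 FREE]
Op 5: c = malloc(4) -> c = 16; heap: [0-2 FREE][3-7 ALLOC][8-8 FREE][9-15 ALLOC][16-19 ALLOC][20-23 FREE]
Op 6: d = malloc(5) -> d = NULL; heap: [0-2 FREE][3-7 ALLOC][8-8 FREE][9-15 ALLOC][16-19 ALLOC][20-23 FREE]
Free blocks: [3 1 4] total_free=8 largest=4 -> 100*(8-4)/8 = 400/8 = 50

Answer: 50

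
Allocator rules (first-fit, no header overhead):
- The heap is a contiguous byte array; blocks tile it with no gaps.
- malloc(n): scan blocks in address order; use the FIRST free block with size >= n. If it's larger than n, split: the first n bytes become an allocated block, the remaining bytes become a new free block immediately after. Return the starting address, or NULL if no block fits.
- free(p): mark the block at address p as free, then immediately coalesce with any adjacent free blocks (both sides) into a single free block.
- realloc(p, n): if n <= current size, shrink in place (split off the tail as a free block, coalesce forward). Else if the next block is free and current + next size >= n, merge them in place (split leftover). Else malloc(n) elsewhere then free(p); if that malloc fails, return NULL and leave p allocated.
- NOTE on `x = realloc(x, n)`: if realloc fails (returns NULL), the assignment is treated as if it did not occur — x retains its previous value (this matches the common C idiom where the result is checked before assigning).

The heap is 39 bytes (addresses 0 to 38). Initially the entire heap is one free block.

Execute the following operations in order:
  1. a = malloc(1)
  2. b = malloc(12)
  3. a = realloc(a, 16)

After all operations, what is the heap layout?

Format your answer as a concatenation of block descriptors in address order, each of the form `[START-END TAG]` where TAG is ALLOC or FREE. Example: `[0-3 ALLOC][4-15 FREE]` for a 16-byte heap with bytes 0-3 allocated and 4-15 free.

Answer: [0-0 FREE][1-12 ALLOC][13-28 ALLOC][29-38 FREE]

Derivation:
Op 1: a = malloc(1) -> a = 0; heap: [0-0 ALLOC][1-38 FREE]
Op 2: b = malloc(12) -> b = 1; heap: [0-0 ALLOC][1-12 ALLOC][13-38 FREE]
Op 3: a = realloc(a, 16) -> a = 13; heap: [0-0 FREE][1-12 ALLOC][13-28 ALLOC][29-38 FREE]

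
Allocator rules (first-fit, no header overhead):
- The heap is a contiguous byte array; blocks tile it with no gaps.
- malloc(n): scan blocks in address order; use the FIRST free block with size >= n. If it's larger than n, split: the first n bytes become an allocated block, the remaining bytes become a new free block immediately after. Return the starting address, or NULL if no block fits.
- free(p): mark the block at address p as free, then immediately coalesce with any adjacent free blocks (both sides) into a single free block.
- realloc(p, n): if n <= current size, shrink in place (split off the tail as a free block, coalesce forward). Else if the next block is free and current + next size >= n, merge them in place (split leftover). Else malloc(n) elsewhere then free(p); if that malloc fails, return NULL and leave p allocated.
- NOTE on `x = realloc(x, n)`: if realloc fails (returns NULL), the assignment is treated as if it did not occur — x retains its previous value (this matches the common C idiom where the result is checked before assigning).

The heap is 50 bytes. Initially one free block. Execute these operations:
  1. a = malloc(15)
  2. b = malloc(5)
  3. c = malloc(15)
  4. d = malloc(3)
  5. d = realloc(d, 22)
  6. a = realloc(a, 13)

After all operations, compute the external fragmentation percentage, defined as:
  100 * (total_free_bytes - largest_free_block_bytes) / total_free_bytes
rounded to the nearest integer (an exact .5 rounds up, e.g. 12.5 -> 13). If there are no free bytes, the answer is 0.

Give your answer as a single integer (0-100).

Answer: 14

Derivation:
Op 1: a = malloc(15) -> a = 0; heap: [0-14 ALLOC][15-49 FREE]
Op 2: b = malloc(5) -> b = 15; heap: [0-14 ALLOC][15-19 ALLOC][20-49 FREE]
Op 3: c = malloc(15) -> c = 20; heap: [0-14 ALLOC][15-19 ALLOC][20-34 ALLOC][35-49 FREE]
Op 4: d = malloc(3) -> d = 35; heap: [0-14 ALLOC][15-19 ALLOC][20-34 ALLOC][35-37 ALLOC][38-49 FREE]
Op 5: d = realloc(d, 22) -> NULL (d unchanged); heap: [0-14 ALLOC][15-19 ALLOC][20-34 ALLOC][35-37 ALLOC][38-49 FREE]
Op 6: a = realloc(a, 13) -> a = 0; heap: [0-12 ALLOC][13-14 FREE][15-19 ALLOC][20-34 ALLOC][35-37 ALLOC][38-49 FREE]
Free blocks: [2 12] total_free=14 largest=12 -> 100*(14-12)/14 = 200/14 ≈ 14.286 -> rounds to 14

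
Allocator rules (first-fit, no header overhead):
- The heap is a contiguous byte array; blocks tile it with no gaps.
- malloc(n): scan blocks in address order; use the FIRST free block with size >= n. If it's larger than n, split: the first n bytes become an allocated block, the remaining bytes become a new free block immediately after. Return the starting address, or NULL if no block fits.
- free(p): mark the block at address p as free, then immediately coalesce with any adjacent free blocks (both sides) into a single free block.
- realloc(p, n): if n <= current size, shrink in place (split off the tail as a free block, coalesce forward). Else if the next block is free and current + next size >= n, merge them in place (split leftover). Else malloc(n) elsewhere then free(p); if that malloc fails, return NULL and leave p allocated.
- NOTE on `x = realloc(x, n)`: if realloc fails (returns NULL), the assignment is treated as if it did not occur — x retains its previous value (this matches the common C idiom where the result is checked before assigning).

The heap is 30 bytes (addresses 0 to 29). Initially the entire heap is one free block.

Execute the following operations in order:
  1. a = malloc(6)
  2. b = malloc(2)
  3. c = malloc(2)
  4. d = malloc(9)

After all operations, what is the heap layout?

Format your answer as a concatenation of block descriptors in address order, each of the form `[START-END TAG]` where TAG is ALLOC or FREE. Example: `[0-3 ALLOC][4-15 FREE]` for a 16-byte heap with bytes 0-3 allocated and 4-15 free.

Op 1: a = malloc(6) -> a = 0; heap: [0-5 ALLOC][6-29 FREE]
Op 2: b = malloc(2) -> b = 6; heap: [0-5 ALLOC][6-7 ALLOC][8-29 FREE]
Op 3: c = malloc(2) -> c = 8; heap: [0-5 ALLOC][6-7 ALLOC][8-9 ALLOC][10-29 FREE]
Op 4: d = malloc(9) -> d = 10; heap: [0-5 ALLOC][6-7 ALLOC][8-9 ALLOC][10-18 ALLOC][19-29 FREE]

Answer: [0-5 ALLOC][6-7 ALLOC][8-9 ALLOC][10-18 ALLOC][19-29 FREE]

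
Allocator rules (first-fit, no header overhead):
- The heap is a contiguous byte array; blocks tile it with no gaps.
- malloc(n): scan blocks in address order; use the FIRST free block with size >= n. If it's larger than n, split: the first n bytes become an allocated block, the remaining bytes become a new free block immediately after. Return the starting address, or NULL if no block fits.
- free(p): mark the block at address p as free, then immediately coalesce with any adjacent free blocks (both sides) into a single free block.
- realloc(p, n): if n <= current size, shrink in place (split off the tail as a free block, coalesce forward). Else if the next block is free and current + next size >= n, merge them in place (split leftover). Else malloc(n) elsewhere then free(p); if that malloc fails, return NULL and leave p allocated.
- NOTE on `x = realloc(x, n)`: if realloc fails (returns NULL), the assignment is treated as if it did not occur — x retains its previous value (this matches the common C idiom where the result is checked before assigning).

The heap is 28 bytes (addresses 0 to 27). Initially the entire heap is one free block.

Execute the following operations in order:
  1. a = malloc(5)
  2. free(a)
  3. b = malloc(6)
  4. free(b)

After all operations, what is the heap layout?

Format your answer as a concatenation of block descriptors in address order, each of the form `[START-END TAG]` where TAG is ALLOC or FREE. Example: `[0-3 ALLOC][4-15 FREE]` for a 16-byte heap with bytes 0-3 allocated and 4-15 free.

Op 1: a = malloc(5) -> a = 0; heap: [0-4 ALLOC][5-27 FREE]
Op 2: free(a) -> (freed a); heap: [0-27 FREE]
Op 3: b = malloc(6) -> b = 0; heap: [0-5 ALLOC][6-27 FREE]
Op 4: free(b) -> (freed b); heap: [0-27 FREE]

Answer: [0-27 FREE]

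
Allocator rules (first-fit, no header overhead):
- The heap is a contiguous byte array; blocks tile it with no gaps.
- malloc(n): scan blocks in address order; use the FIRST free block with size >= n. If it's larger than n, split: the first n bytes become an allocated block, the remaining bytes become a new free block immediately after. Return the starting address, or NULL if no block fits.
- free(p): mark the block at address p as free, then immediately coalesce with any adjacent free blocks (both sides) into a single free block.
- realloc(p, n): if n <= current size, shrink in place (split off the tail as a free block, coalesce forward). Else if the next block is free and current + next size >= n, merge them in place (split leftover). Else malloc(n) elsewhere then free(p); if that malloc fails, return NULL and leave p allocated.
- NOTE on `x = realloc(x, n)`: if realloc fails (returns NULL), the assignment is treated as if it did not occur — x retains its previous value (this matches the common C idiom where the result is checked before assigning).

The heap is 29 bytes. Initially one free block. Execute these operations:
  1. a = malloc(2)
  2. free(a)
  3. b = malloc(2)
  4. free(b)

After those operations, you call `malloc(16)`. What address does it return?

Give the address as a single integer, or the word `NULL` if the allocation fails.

Answer: 0

Derivation:
Op 1: a = malloc(2) -> a = 0; heap: [0-1 ALLOC][2-28 FREE]
Op 2: free(a) -> (freed a); heap: [0-28 FREE]
Op 3: b = malloc(2) -> b = 0; heap: [0-1 ALLOC][2-28 FREE]
Op 4: free(b) -> (freed b); heap: [0-28 FREE]
malloc(16): first-fit scan over [0-28 FREE] -> 0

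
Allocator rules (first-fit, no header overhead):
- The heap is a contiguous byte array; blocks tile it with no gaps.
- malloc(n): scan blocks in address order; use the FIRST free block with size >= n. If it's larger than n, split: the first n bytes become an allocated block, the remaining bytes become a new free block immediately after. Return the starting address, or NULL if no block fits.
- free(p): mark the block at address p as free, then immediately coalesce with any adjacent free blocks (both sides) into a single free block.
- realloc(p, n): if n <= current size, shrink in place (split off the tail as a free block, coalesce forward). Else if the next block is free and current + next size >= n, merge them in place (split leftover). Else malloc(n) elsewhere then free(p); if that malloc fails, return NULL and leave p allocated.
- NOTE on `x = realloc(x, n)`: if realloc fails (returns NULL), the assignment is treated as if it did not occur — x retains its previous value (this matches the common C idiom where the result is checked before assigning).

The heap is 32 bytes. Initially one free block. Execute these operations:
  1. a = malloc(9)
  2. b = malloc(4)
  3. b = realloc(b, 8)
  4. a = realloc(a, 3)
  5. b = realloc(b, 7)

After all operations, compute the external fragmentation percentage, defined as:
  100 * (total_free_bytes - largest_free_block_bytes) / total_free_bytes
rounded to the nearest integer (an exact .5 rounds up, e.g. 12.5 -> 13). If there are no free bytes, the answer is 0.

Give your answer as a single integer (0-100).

Op 1: a = malloc(9) -> a = 0; heap: [0-8 ALLOC][9-31 FREE]
Op 2: b = malloc(4) -> b = 9; heap: [0-8 ALLOC][9-12 ALLOC][13-31 FREE]
Op 3: b = realloc(b, 8) -> b = 9; heap: [0-8 ALLOC][9-16 ALLOC][17-31 FREE]
Op 4: a = realloc(a, 3) -> a = 0; heap: [0-2 ALLOC][3-8 FREE][9-16 ALLOC][17-31 FREE]
Op 5: b = realloc(b, 7) -> b = 9; heap: [0-2 ALLOC][3-8 FREE][9-15 ALLOC][16-31 FREE]
Free blocks: [6 16] total_free=22 largest=16 -> 100*(22-16)/22 = 600/22 ≈ 27.273 -> rounds to 27

Answer: 27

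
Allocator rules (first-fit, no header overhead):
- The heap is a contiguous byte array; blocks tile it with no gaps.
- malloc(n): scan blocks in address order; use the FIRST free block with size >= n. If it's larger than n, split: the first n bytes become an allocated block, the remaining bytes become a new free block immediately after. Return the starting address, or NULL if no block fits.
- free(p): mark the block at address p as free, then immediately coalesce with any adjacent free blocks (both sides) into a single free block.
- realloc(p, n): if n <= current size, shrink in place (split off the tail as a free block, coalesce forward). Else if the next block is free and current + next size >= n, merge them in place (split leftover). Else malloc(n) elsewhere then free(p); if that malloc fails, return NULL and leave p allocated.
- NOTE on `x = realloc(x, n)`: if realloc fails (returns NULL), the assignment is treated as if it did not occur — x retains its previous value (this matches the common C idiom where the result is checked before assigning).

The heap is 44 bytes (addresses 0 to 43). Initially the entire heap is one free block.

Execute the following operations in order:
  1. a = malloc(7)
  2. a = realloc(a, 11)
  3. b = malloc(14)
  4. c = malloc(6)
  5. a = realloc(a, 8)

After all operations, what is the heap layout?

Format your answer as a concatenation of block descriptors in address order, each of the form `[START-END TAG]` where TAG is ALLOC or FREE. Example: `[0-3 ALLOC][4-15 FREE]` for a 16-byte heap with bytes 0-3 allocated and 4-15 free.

Op 1: a = malloc(7) -> a = 0; heap: [0-6 ALLOC][7-43 FREE]
Op 2: a = realloc(a, 11) -> a = 0; heap: [0-10 ALLOC][11-43 FREE]
Op 3: b = malloc(14) -> b = 11; heap: [0-10 ALLOC][11-24 ALLOC][25-43 FREE]
Op 4: c = malloc(6) -> c = 25; heap: [0-10 ALLOC][11-24 ALLOC][25-30 ALLOC][31-43 FREE]
Op 5: a = realloc(a, 8) -> a = 0; heap: [0-7 ALLOC][8-10 FREE][11-24 ALLOC][25-30 ALLOC][31-43 FREE]

Answer: [0-7 ALLOC][8-10 FREE][11-24 ALLOC][25-30 ALLOC][31-43 FREE]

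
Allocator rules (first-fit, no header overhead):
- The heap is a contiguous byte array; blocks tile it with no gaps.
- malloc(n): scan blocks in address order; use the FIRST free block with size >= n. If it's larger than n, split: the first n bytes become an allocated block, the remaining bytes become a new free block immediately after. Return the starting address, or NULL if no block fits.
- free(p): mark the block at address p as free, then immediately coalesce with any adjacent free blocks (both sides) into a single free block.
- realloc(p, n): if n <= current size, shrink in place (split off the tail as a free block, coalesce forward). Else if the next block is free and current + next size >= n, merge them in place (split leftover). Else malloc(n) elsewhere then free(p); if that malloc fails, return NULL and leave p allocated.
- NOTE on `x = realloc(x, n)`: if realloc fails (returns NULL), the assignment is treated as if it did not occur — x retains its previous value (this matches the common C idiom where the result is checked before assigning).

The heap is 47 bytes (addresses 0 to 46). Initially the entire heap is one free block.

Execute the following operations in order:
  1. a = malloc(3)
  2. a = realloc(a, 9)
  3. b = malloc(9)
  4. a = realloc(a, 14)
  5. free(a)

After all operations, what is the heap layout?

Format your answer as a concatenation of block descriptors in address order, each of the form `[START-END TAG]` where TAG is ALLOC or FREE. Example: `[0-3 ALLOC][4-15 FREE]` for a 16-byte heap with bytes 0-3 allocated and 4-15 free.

Answer: [0-8 FREE][9-17 ALLOC][18-46 FREE]

Derivation:
Op 1: a = malloc(3) -> a = 0; heap: [0-2 ALLOC][3-46 FREE]
Op 2: a = realloc(a, 9) -> a = 0; heap: [0-8 ALLOC][9-46 FREE]
Op 3: b = malloc(9) -> b = 9; heap: [0-8 ALLOC][9-17 ALLOC][18-46 FREE]
Op 4: a = realloc(a, 14) -> a = 18; heap: [0-8 FREE][9-17 ALLOC][18-31 ALLOC][32-46 FREE]
Op 5: free(a) -> (freed a); heap: [0-8 FREE][9-17 ALLOC][18-46 FREE]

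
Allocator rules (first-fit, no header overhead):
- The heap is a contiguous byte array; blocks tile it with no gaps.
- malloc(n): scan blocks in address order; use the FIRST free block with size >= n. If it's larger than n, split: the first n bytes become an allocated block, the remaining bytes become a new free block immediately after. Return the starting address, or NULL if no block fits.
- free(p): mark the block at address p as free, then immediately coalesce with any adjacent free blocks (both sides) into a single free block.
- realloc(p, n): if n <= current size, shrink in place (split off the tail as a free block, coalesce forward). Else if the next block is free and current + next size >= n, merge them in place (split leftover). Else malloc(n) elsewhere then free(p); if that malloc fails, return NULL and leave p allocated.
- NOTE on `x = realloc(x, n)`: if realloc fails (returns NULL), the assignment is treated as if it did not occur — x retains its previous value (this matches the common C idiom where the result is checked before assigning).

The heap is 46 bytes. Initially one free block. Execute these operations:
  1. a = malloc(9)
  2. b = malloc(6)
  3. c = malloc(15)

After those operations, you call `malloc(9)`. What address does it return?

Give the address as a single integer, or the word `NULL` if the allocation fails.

Answer: 30

Derivation:
Op 1: a = malloc(9) -> a = 0; heap: [0-8 ALLOC][9-45 FREE]
Op 2: b = malloc(6) -> b = 9; heap: [0-8 ALLOC][9-14 ALLOC][15-45 FREE]
Op 3: c = malloc(15) -> c = 15; heap: [0-8 ALLOC][9-14 ALLOC][15-29 ALLOC][30-45 FREE]
malloc(9): first-fit scan over [0-8 ALLOC][9-14 ALLOC][15-29 ALLOC][30-45 FREE] -> 30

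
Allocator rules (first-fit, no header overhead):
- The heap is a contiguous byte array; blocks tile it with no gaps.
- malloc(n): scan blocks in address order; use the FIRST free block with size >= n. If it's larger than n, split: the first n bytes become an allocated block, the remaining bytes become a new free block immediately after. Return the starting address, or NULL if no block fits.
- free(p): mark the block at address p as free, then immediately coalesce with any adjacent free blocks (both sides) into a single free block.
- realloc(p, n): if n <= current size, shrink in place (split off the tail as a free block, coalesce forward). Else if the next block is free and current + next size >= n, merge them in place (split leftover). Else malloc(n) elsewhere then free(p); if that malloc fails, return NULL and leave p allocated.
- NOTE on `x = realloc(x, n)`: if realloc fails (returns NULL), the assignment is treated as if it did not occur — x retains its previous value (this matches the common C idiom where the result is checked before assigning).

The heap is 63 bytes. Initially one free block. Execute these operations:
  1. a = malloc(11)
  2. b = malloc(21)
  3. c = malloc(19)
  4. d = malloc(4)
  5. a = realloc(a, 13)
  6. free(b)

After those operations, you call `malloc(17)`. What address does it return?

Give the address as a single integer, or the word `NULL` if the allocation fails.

Op 1: a = malloc(11) -> a = 0; heap: [0-10 ALLOC][11-62 FREE]
Op 2: b = malloc(21) -> b = 11; heap: [0-10 ALLOC][11-31 ALLOC][32-62 FREE]
Op 3: c = malloc(19) -> c = 32; heap: [0-10 ALLOC][11-31 ALLOC][32-50 ALLOC][51-62 FREE]
Op 4: d = malloc(4) -> d = 51; heap: [0-10 ALLOC][11-31 ALLOC][32-50 ALLOC][51-54 ALLOC][55-62 FREE]
Op 5: a = realloc(a, 13) -> NULL (a unchanged); heap: [0-10 ALLOC][11-31 ALLOC][32-50 ALLOC][51-54 ALLOC][55-62 FREE]
Op 6: free(b) -> (freed b); heap: [0-10 ALLOC][11-31 FREE][32-50 ALLOC][51-54 ALLOC][55-62 FREE]
malloc(17): first-fit scan over [0-10 ALLOC][11-31 FREE][32-50 ALLOC][51-54 ALLOC][55-62 FREE] -> 11

Answer: 11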